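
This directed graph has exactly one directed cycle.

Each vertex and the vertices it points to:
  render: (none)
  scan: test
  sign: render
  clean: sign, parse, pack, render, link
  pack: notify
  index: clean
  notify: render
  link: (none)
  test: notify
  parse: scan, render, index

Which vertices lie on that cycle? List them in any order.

DFS with gray/black marking from clean:
clean gray
  sign gray
    render gray
    render black
  sign black
  parse gray
    scan gray
      test gray
        notify gray
          notify→render: render black — skip
        notify black
      test black
    scan black
    parse→render: render black — skip
    index gray
      index→clean: clean is gray → back edge
Back edge closes the cycle clean → parse → index → clean; its vertices are {clean, index, parse}.

clean, index, parse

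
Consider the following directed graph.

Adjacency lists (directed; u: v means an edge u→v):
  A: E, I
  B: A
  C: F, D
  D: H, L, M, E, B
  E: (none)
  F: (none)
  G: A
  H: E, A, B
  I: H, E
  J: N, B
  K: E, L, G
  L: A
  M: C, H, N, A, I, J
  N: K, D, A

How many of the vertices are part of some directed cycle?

A vertex is on a directed cycle iff it belongs to a strongly connected component of size ≥ 2 (or has a self-loop).
The vertices on cycles are {A, B, C, D, H, I, J, M, N} — 9 in total.

9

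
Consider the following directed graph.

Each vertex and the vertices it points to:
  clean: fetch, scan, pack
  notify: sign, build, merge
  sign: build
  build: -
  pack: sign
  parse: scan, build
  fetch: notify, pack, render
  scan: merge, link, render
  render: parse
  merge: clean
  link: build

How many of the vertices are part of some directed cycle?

7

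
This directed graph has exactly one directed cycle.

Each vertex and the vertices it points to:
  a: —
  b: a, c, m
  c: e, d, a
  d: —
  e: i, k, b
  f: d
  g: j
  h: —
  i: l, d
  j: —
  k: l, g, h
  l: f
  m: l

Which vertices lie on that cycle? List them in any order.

DFS with gray/black marking from e:
e gray
  i gray
    l gray
      f gray
        d gray
        d black
      f black
    l black
    i→d: d black — skip
  i black
  k gray
    k→l: l black — skip
    g gray
      j gray
      j black
    g black
    h gray
    h black
  k black
  b gray
    a gray
    a black
    c gray
      c→e: e is gray → back edge
Back edge closes the cycle e → b → c → e; its vertices are {b, c, e}.

b, c, e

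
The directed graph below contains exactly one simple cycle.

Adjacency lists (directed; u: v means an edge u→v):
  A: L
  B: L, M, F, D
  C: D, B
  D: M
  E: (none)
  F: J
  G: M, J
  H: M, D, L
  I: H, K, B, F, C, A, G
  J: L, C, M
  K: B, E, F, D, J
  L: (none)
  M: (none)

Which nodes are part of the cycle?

DFS with gray/black marking from C:
C gray
  D gray
    M gray
    M black
  D black
  B gray
    L gray
    L black
    B→M: M black — skip
    F gray
      J gray
        J→L: L black — skip
        J→C: C is gray → back edge
Back edge closes the cycle C → B → F → J → C; its vertices are {B, C, F, J}.

B, C, F, J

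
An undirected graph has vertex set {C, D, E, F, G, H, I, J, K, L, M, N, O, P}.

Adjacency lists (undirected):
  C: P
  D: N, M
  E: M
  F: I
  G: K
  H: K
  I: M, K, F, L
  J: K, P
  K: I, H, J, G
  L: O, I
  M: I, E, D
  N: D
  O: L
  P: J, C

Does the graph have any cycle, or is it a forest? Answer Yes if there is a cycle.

DFS, tracking each vertex's parent; an edge to a visited non-parent vertex closes a cycle.
Start from G:
visit G (parent –)
  visit K (parent G)
    visit I (parent K)
      visit M (parent I)
        M–I: parent, skip
        visit E (parent M)
          E–M: parent, skip
        visit D (parent M)
          visit N (parent D)
            N–D: parent, skip
          D–M: parent, skip
      I–K: parent, skip
      visit F (parent I)
        F–I: parent, skip
      visit L (parent I)
        visit O (parent L)
          O–L: parent, skip
        L–I: parent, skip
    visit H (parent K)
      H–K: parent, skip
    visit J (parent K)
      J–K: parent, skip
      visit P (parent J)
        P–J: parent, skip
        visit C (parent P)
          C–P: parent, skip
    K–G: parent, skip
No non-parent visited neighbor found — the graph is a forest.

No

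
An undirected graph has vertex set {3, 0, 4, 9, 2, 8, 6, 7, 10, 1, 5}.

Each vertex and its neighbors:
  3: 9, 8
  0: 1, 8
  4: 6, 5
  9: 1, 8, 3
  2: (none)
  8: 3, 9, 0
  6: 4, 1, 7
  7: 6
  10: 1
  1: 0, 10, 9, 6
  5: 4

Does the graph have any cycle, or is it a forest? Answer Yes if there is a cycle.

DFS, tracking each vertex's parent; an edge to a visited non-parent vertex closes a cycle.
Start from 5:
visit 5 (parent –)
  visit 4 (parent 5)
    visit 6 (parent 4)
      6–4: parent, skip
      visit 1 (parent 6)
        visit 0 (parent 1)
          0–1: parent, skip
          visit 8 (parent 0)
            visit 3 (parent 8)
              visit 9 (parent 3)
                9–1: 1 visited and ≠ parent → cycle
Cycle: 1 – 0 – 8 – 3 – 9 – 1.

Yes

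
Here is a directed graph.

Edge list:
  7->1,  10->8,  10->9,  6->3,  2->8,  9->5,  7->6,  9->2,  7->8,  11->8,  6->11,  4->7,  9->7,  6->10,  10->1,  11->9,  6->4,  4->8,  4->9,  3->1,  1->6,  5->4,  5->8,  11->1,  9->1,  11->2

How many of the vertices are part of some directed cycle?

A vertex is on a directed cycle iff it belongs to a strongly connected component of size ≥ 2 (or has a self-loop).
The vertices on cycles are {1, 3, 4, 5, 6, 7, 9, 10, 11} — 9 in total.

9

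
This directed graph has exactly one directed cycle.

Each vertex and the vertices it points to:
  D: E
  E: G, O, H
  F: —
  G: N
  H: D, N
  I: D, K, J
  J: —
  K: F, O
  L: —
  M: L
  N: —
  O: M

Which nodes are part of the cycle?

DFS with gray/black marking from D:
D gray
  E gray
    G gray
      N gray
      N black
    G black
    O gray
      M gray
        L gray
        L black
      M black
    O black
    H gray
      H→D: D is gray → back edge
Back edge closes the cycle D → E → H → D; its vertices are {D, E, H}.

D, E, H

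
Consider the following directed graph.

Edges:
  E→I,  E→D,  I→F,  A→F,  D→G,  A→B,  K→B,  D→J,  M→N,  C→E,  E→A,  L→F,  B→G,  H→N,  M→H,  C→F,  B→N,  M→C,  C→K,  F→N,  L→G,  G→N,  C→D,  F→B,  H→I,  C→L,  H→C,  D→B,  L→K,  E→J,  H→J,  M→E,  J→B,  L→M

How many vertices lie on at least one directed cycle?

4

A vertex is on a directed cycle iff it belongs to a strongly connected component of size ≥ 2 (or has a self-loop).
The vertices on cycles are {C, H, L, M} — 4 in total.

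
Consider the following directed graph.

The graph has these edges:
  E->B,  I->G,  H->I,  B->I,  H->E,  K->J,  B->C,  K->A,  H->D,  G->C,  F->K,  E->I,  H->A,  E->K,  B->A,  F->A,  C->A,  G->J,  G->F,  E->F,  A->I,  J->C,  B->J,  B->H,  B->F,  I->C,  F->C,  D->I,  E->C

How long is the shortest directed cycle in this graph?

For each vertex v, BFS finds the shortest path from v back to v.
The shortest such closed walk is E → B → H → E, length 3.

3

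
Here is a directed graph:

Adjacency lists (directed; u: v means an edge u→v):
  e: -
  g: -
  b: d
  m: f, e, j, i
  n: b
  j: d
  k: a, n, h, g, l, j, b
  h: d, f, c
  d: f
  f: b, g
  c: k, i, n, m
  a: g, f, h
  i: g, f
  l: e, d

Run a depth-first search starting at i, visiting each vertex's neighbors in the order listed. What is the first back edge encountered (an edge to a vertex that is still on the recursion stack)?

d→f

DFS from i (visiting each vertex's neighbors in the order listed); mark gray on enter, black on exit:
i gray
  g gray
  g black
  f gray
    b gray
      d gray
        d→f: f is gray → back edge
First back edge: d → f.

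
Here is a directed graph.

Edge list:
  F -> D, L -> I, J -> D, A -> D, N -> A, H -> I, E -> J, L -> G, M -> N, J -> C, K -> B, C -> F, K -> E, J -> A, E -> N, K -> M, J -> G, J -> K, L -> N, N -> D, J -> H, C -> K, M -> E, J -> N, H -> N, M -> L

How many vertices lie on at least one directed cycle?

A vertex is on a directed cycle iff it belongs to a strongly connected component of size ≥ 2 (or has a self-loop).
The vertices on cycles are {C, E, J, K, M} — 5 in total.

5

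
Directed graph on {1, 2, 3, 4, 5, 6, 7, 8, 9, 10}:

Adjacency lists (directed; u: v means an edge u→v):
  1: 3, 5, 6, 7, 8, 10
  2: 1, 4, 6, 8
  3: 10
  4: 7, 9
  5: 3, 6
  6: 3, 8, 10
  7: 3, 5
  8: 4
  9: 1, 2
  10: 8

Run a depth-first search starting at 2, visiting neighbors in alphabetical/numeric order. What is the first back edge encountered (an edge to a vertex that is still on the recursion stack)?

DFS from 2 (visiting neighbors in alphabetical/numeric order); mark gray on enter, black on exit:
2 gray
  1 gray
    3 gray
      10 gray
        8 gray
          4 gray
            7 gray
              7→3: 3 is gray → back edge
First back edge: 7 → 3.

7->3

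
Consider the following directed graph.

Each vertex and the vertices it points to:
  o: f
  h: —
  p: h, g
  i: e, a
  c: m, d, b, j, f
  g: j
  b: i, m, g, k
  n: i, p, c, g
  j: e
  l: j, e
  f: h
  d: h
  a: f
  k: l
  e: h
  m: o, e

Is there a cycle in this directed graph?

No

DFS with white/gray/black marking, starting from p:
p gray
  h gray
  h black
  g gray
    j gray
      e gray
        e→h: h black — skip
      e black
    j black
  g black
p black
o gray
  f gray
    f→h: h black — skip
  f black
o black
i gray
  i→e: e black — skip
  a gray
    a→f: f black — skip
  a black
i black
c gray
  m gray
    m→o: o black — skip
    m→e: e black — skip
  m black
  d gray
    d→h: h black — skip
  d black
  b gray
    b→i: i black — skip
    b→m: m black — skip
    b→g: g black — skip
    k gray
      l gray
        l→j: j black — skip
        l→e: e black — skip
      l black
    k black
  b black
  c→j: j black — skip
  c→f: f black — skip
c black
n gray
  n→i: i black — skip
  n→p: p black — skip
  n→c: c black — skip
  n→g: g black — skip
n black
Every edge goes to a white or black vertex — no back edge, so the graph is acyclic.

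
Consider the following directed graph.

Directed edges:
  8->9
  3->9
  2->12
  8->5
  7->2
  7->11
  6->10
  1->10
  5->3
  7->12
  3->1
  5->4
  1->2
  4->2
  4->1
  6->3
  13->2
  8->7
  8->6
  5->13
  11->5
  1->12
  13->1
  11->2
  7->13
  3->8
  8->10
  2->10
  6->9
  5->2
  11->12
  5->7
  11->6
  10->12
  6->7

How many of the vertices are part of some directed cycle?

6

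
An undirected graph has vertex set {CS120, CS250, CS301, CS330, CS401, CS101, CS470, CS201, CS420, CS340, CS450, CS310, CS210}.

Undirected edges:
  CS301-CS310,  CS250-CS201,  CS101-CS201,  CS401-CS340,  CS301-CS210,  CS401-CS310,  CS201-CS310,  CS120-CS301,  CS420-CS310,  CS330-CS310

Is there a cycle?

No

DFS, tracking each vertex's parent; an edge to a visited non-parent vertex closes a cycle.
Start from CS250:
visit CS250 (parent –)
  visit CS201 (parent CS250)
    CS201–CS250: parent, skip
    visit CS310 (parent CS201)
      visit CS301 (parent CS310)
        CS301–CS310: parent, skip
        visit CS120 (parent CS301)
          CS120–CS301: parent, skip
        visit CS210 (parent CS301)
          CS210–CS301: parent, skip
      CS310–CS201: parent, skip
      visit CS420 (parent CS310)
        CS420–CS310: parent, skip
      visit CS401 (parent CS310)
        CS401–CS310: parent, skip
        visit CS340 (parent CS401)
          CS340–CS401: parent, skip
      visit CS330 (parent CS310)
        CS330–CS310: parent, skip
    visit CS101 (parent CS201)
      CS101–CS201: parent, skip
visit CS470 (parent –)
visit CS450 (parent –)
No non-parent visited neighbor found — the graph is a forest.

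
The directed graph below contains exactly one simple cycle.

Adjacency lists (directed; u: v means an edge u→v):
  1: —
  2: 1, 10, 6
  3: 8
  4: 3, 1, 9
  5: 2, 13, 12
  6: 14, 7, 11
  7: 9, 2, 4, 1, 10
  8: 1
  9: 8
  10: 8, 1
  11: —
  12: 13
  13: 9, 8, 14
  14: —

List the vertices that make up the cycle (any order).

2, 6, 7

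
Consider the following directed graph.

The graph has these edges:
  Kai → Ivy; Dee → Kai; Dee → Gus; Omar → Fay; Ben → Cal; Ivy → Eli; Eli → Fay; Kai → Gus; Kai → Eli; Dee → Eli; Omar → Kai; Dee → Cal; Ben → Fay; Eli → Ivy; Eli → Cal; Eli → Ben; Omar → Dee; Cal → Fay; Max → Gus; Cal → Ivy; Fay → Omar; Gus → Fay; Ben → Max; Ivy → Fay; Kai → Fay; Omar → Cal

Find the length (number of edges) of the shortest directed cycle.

2

For each vertex v, BFS finds the shortest path from v back to v.
The shortest such closed walk is Omar → Fay → Omar, length 2.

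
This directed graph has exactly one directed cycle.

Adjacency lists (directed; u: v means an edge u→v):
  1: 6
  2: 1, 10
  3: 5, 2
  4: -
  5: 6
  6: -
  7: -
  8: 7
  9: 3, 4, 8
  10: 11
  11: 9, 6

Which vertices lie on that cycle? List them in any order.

DFS with gray/black marking from 9:
9 gray
  3 gray
    5 gray
      6 gray
      6 black
    5 black
    2 gray
      1 gray
        1→6: 6 black — skip
      1 black
      10 gray
        11 gray
          11→9: 9 is gray → back edge
Back edge closes the cycle 9 → 3 → 2 → 10 → 11 → 9; its vertices are {2, 3, 9, 10, 11}.

2, 3, 9, 10, 11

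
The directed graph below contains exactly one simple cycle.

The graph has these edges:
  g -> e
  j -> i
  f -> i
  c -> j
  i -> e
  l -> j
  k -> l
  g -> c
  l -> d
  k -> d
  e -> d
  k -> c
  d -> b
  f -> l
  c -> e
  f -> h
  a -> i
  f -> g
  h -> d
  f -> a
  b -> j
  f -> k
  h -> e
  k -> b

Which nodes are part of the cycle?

b, d, e, i, j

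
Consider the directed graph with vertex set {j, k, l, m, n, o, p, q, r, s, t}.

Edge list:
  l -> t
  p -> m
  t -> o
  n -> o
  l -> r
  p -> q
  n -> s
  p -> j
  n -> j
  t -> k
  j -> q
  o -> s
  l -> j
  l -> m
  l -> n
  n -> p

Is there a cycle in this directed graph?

DFS with white/gray/black marking, starting from m:
m gray
m black
j gray
  q gray
  q black
j black
k gray
k black
l gray
  r gray
  r black
  l→m: m black — skip
  n gray
    p gray
      p→j: j black — skip
      p→q: q black — skip
      p→m: m black — skip
    p black
    o gray
      s gray
      s black
    o black
    n→j: j black — skip
    n→s: s black — skip
  n black
  l→j: j black — skip
  t gray
    t→o: o black — skip
    t→k: k black — skip
  t black
l black
Every edge goes to a white or black vertex — no back edge, so the graph is acyclic.

No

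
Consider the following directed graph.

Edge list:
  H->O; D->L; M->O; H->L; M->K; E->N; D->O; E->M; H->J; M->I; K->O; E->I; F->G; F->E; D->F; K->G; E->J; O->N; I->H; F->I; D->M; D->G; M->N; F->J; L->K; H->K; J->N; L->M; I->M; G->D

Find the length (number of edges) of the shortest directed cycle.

2

For each vertex v, BFS finds the shortest path from v back to v.
The shortest such closed walk is G → D → G, length 2.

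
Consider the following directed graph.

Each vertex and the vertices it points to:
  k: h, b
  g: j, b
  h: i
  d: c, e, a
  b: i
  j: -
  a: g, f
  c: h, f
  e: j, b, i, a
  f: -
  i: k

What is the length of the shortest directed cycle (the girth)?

3

For each vertex v, BFS finds the shortest path from v back to v.
The shortest such closed walk is i → k → h → i, length 3.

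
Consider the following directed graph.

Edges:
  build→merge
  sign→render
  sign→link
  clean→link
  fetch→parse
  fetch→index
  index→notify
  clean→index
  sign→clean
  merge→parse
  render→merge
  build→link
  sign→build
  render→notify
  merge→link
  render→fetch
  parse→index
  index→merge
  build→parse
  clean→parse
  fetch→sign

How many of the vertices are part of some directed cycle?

A vertex is on a directed cycle iff it belongs to a strongly connected component of size ≥ 2 (or has a self-loop).
The vertices on cycles are {sign, fetch, index, merge, parse, render} — 6 in total.

6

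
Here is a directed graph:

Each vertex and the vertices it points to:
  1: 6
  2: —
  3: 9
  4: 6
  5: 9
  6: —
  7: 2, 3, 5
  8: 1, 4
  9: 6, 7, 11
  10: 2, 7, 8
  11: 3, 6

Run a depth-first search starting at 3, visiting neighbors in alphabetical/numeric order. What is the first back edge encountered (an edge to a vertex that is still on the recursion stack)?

7→3

DFS from 3 (visiting neighbors in alphabetical/numeric order); mark gray on enter, black on exit:
3 gray
  9 gray
    6 gray
    6 black
    7 gray
      2 gray
      2 black
      7→3: 3 is gray → back edge
First back edge: 7 → 3.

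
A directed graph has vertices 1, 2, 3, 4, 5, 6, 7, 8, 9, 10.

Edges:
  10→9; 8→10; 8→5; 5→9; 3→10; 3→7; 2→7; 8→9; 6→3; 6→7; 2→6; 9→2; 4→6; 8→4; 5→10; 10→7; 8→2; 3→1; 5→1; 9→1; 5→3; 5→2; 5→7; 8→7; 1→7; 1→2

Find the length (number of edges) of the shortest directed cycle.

For each vertex v, BFS finds the shortest path from v back to v.
The shortest such closed walk is 6 → 3 → 1 → 2 → 6, length 4.

4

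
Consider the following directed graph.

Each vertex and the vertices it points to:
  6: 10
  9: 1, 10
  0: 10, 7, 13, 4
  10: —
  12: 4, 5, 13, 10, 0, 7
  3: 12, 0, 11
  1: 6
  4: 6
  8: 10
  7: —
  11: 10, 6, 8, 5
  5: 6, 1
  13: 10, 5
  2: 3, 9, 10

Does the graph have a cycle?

DFS with white/gray/black marking, starting from 6:
6 gray
  10 gray
  10 black
6 black
9 gray
  1 gray
    1→6: 6 black — skip
  1 black
  9→10: 10 black — skip
9 black
0 gray
  0→10: 10 black — skip
  7 gray
  7 black
  13 gray
    13→10: 10 black — skip
    5 gray
      5→6: 6 black — skip
      5→1: 1 black — skip
    5 black
  13 black
  4 gray
    4→6: 6 black — skip
  4 black
0 black
12 gray
  12→4: 4 black — skip
  12→5: 5 black — skip
  12→13: 13 black — skip
  12→10: 10 black — skip
  12→0: 0 black — skip
  12→7: 7 black — skip
12 black
3 gray
  3→12: 12 black — skip
  3→0: 0 black — skip
  11 gray
    11→10: 10 black — skip
    11→6: 6 black — skip
    8 gray
      8→10: 10 black — skip
    8 black
    11→5: 5 black — skip
  11 black
3 black
2 gray
  2→3: 3 black — skip
  2→9: 9 black — skip
  2→10: 10 black — skip
2 black
Every edge goes to a white or black vertex — no back edge, so the graph is acyclic.

No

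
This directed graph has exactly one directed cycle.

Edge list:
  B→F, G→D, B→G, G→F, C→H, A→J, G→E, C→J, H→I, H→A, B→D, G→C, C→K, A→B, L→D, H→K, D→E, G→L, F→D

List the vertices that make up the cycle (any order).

A, B, C, G, H

DFS with gray/black marking from B:
B gray
  F gray
    D gray
      E gray
      E black
    D black
  F black
  B→D: D black — skip
  G gray
    G→D: D black — skip
    C gray
      K gray
      K black
      H gray
        A gray
          A→B: B is gray → back edge
Back edge closes the cycle B → G → C → H → A → B; its vertices are {A, B, C, G, H}.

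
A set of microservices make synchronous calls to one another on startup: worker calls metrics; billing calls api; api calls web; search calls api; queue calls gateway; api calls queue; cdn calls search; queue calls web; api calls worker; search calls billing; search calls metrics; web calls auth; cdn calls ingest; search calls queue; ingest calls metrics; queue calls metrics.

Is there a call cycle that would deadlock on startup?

No

DFS with white/gray/black marking, starting from auth:
auth gray
auth black
worker gray
  metrics gray
  metrics black
worker black
api gray
  api→worker: worker black — skip
  web gray
    web→auth: auth black — skip
  web black
  queue gray
    queue→web: web black — skip
    gateway gray
    gateway black
    queue→metrics: metrics black — skip
  queue black
api black
cdn gray
  ingest gray
    ingest→metrics: metrics black — skip
  ingest black
  search gray
    search→queue: queue black — skip
    billing gray
      billing→api: api black — skip
    billing black
    search→api: api black — skip
    search→metrics: metrics black — skip
  search black
cdn black
Every edge goes to a white or black vertex — no back edge, so the graph is acyclic.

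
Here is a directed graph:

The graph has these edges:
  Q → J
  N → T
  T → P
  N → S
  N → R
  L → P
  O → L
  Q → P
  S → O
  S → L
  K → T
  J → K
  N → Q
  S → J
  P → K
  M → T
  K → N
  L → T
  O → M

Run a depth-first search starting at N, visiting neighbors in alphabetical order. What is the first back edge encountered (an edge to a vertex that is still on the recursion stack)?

K→N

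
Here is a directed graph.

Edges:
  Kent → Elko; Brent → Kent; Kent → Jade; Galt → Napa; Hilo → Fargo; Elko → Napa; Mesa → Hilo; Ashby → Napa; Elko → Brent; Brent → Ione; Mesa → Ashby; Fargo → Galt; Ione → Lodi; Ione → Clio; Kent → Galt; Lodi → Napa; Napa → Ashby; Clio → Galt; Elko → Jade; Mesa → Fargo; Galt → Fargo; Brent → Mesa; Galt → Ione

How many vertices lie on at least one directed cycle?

9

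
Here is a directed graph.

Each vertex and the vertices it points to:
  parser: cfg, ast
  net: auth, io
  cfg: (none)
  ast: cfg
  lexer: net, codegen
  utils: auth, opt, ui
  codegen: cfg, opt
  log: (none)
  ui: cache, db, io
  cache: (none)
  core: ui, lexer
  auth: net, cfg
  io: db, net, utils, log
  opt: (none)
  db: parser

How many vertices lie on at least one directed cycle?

5

A vertex is on a directed cycle iff it belongs to a strongly connected component of size ≥ 2 (or has a self-loop).
The vertices on cycles are {io, ui, net, auth, utils} — 5 in total.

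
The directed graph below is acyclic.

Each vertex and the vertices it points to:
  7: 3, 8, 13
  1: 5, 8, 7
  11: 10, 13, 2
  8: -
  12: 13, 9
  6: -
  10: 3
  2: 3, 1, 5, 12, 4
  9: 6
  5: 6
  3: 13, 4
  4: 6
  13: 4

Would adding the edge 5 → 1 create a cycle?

Adding 5→1 creates a cycle iff 1 can already reach 5.
Path from 1: 1 → 5.
So 1 → … → 5 → 1 is a cycle.

Yes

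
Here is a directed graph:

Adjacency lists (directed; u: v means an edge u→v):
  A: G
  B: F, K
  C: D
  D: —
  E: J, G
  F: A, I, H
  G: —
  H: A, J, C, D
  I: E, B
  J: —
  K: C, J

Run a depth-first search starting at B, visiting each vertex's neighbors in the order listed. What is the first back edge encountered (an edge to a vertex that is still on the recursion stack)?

I->B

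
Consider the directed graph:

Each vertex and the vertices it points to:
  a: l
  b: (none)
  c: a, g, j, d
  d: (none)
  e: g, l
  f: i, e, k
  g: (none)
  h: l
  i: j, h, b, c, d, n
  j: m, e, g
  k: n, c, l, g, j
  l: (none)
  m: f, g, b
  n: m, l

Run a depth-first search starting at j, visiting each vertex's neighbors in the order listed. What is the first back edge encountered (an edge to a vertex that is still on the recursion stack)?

DFS from j (visiting each vertex's neighbors in the order listed); mark gray on enter, black on exit:
j gray
  m gray
    f gray
      i gray
        i→j: j is gray → back edge
First back edge: i → j.

i->j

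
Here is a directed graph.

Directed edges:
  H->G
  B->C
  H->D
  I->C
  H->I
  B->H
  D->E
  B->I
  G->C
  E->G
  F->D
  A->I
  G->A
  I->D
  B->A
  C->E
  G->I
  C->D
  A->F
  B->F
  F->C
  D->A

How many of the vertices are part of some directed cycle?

7

A vertex is on a directed cycle iff it belongs to a strongly connected component of size ≥ 2 (or has a self-loop).
The vertices on cycles are {A, C, D, E, F, G, I} — 7 in total.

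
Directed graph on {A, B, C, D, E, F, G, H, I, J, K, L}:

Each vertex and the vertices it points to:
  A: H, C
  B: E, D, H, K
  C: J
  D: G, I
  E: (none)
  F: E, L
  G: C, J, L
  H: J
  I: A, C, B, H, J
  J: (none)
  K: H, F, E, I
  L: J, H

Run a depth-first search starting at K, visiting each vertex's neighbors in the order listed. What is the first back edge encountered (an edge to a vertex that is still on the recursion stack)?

D→I

DFS from K (visiting each vertex's neighbors in the order listed); mark gray on enter, black on exit:
K gray
  H gray
    J gray
    J black
  H black
  F gray
    E gray
    E black
    L gray
      L→J: J black — skip
      L→H: H black — skip
    L black
  F black
  K→E: E black — skip
  I gray
    A gray
      A→H: H black — skip
      C gray
        C→J: J black — skip
      C black
    A black
    I→C: C black — skip
    B gray
      B→E: E black — skip
      D gray
        G gray
          G→C: C black — skip
          G→J: J black — skip
          G→L: L black — skip
        G black
        D→I: I is gray → back edge
First back edge: D → I.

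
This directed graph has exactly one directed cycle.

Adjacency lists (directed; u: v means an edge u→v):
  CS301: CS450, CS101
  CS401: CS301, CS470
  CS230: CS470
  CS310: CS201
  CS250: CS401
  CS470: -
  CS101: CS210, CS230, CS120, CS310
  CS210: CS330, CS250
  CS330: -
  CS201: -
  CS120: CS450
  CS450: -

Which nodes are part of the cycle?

DFS with gray/black marking from CS101:
CS101 gray
  CS210 gray
    CS330 gray
    CS330 black
    CS250 gray
      CS401 gray
        CS301 gray
          CS450 gray
          CS450 black
          CS301→CS101: CS101 is gray → back edge
Back edge closes the cycle CS101 → CS210 → CS250 → CS401 → CS301 → CS101; its vertices are {CS101, CS210, CS250, CS301, CS401}.

CS101, CS210, CS250, CS301, CS401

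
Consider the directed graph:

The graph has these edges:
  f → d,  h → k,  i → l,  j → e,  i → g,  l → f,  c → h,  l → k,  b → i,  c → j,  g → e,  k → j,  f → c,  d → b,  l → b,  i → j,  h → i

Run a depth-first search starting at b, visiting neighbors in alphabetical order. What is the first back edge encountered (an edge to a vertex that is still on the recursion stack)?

DFS from b (visiting neighbors in alphabetical order); mark gray on enter, black on exit:
b gray
  i gray
    g gray
      e gray
      e black
    g black
    j gray
      j→e: e black — skip
    j black
    l gray
      l→b: b is gray → back edge
First back edge: l → b.

l->b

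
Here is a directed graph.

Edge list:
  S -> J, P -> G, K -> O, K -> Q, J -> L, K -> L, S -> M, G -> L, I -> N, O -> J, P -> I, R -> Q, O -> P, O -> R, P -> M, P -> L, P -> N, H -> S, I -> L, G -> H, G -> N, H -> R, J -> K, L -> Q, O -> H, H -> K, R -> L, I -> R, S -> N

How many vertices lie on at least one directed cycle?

A vertex is on a directed cycle iff it belongs to a strongly connected component of size ≥ 2 (or has a self-loop).
The vertices on cycles are {G, H, J, K, O, P, S} — 7 in total.

7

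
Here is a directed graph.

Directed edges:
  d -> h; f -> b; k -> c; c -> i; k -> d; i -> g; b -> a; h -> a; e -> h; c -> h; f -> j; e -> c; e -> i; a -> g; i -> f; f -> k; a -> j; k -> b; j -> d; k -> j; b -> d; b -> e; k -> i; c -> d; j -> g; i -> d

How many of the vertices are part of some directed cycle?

10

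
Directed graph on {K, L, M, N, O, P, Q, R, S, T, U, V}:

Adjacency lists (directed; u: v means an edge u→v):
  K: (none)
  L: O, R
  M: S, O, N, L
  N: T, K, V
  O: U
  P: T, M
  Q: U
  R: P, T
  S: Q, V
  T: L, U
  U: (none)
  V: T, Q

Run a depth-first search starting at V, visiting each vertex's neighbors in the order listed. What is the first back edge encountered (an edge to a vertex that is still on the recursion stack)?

P->T

DFS from V (visiting each vertex's neighbors in the order listed); mark gray on enter, black on exit:
V gray
  T gray
    L gray
      O gray
        U gray
        U black
      O black
      R gray
        P gray
          P→T: T is gray → back edge
First back edge: P → T.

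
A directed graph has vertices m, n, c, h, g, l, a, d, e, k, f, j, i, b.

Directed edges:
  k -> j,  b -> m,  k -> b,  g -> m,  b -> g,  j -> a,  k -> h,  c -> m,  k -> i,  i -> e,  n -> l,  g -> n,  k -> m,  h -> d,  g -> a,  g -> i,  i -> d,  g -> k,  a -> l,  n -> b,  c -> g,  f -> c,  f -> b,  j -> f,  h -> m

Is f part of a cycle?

f is on a cycle iff f can reach itself via ≥1 edge.
f → b → g → k → j → f — yes.

Yes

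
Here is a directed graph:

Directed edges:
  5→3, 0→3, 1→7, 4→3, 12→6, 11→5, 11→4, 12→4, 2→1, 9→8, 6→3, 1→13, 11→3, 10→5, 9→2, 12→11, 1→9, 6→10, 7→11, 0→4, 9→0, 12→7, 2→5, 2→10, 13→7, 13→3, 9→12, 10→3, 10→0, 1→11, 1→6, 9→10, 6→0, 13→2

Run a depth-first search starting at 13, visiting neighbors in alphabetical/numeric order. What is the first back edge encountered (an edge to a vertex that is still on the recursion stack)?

9->2

DFS from 13 (visiting neighbors in alphabetical/numeric order); mark gray on enter, black on exit:
13 gray
  2 gray
    1 gray
      6 gray
        0 gray
          3 gray
          3 black
          4 gray
            4→3: 3 black — skip
          4 black
        0 black
        6→3: 3 black — skip
        10 gray
          10→0: 0 black — skip
          10→3: 3 black — skip
          5 gray
            5→3: 3 black — skip
          5 black
        10 black
      6 black
      7 gray
        11 gray
          11→3: 3 black — skip
          11→4: 4 black — skip
          11→5: 5 black — skip
        11 black
      7 black
      9 gray
        9→0: 0 black — skip
        9→2: 2 is gray → back edge
First back edge: 9 → 2.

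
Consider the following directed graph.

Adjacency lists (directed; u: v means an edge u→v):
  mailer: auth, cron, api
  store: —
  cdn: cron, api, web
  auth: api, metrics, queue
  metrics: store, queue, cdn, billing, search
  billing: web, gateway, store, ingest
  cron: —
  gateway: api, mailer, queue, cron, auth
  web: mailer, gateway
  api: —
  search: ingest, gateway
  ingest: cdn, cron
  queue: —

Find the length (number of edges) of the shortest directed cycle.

4

For each vertex v, BFS finds the shortest path from v back to v.
The shortest such closed walk is metrics → search → gateway → auth → metrics, length 4.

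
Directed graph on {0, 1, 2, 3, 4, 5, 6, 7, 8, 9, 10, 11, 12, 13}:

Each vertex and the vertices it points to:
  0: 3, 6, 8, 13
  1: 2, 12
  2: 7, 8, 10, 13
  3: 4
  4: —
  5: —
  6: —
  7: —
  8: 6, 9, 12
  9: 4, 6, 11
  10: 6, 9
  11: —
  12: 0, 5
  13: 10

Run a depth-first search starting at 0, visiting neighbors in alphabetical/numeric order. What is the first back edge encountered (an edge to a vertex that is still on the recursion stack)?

12→0

DFS from 0 (visiting neighbors in alphabetical/numeric order); mark gray on enter, black on exit:
0 gray
  3 gray
    4 gray
    4 black
  3 black
  6 gray
  6 black
  8 gray
    8→6: 6 black — skip
    9 gray
      9→4: 4 black — skip
      9→6: 6 black — skip
      11 gray
      11 black
    9 black
    12 gray
      12→0: 0 is gray → back edge
First back edge: 12 → 0.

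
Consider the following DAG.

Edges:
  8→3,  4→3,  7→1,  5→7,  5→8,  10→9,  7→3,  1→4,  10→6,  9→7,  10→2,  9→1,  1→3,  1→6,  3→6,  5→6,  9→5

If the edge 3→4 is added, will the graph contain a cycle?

Adding 3→4 creates a cycle iff 4 can already reach 3.
Path from 4: 4 → 3.
So 4 → … → 3 → 4 is a cycle.

Yes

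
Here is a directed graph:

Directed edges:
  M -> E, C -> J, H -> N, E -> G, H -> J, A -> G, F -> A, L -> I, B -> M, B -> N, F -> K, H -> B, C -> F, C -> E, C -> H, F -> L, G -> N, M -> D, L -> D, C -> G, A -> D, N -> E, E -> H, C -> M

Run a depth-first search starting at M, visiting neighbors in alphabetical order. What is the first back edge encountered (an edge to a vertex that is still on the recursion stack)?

N→E

DFS from M (visiting neighbors in alphabetical order); mark gray on enter, black on exit:
M gray
  D gray
  D black
  E gray
    G gray
      N gray
        N→E: E is gray → back edge
First back edge: N → E.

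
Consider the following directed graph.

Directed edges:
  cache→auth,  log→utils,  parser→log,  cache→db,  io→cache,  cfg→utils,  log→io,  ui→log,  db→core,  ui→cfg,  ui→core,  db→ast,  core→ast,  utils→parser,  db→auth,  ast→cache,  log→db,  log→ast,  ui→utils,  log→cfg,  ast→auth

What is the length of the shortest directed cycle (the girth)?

For each vertex v, BFS finds the shortest path from v back to v.
The shortest such closed walk is log → utils → parser → log, length 3.

3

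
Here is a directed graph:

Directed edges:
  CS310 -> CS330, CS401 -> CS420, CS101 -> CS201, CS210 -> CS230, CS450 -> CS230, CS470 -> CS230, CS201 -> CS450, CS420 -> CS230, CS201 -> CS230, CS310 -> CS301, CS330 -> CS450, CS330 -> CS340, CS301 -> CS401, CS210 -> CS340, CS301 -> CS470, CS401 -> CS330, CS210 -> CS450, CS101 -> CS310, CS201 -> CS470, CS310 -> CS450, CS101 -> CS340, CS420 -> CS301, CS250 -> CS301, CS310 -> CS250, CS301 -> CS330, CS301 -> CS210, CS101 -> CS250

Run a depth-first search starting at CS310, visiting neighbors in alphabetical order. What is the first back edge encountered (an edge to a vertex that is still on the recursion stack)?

DFS from CS310 (visiting neighbors in alphabetical order); mark gray on enter, black on exit:
CS310 gray
  CS250 gray
    CS301 gray
      CS210 gray
        CS230 gray
        CS230 black
        CS340 gray
        CS340 black
        CS450 gray
          CS450→CS230: CS230 black — skip
        CS450 black
      CS210 black
      CS330 gray
        CS330→CS340: CS340 black — skip
        CS330→CS450: CS450 black — skip
      CS330 black
      CS401 gray
        CS401→CS330: CS330 black — skip
        CS420 gray
          CS420→CS230: CS230 black — skip
          CS420→CS301: CS301 is gray → back edge
First back edge: CS420 → CS301.

CS420→CS301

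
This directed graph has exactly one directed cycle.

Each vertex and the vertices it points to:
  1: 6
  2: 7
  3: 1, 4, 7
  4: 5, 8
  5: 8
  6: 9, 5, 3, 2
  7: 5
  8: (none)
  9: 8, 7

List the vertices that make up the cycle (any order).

1, 3, 6

DFS with gray/black marking from 6:
6 gray
  9 gray
    8 gray
    8 black
    7 gray
      5 gray
        5→8: 8 black — skip
      5 black
    7 black
  9 black
  6→5: 5 black — skip
  3 gray
    1 gray
      1→6: 6 is gray → back edge
Back edge closes the cycle 6 → 3 → 1 → 6; its vertices are {1, 3, 6}.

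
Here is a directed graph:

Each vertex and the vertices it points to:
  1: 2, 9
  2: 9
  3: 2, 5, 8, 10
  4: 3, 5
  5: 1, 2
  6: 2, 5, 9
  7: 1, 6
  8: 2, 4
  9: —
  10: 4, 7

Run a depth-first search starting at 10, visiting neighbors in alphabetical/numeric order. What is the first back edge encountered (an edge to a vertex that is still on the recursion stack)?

8→4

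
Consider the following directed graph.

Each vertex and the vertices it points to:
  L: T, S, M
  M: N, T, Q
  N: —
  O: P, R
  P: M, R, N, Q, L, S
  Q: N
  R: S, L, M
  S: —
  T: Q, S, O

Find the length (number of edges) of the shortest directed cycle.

For each vertex v, BFS finds the shortest path from v back to v.
The shortest such closed walk is O → R → M → T → O, length 4.

4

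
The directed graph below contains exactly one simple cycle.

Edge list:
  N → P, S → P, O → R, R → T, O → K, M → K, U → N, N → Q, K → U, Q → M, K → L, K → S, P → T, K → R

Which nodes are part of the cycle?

K, M, N, Q, U

DFS with gray/black marking from K:
K gray
  S gray
    P gray
      T gray
      T black
    P black
  S black
  L gray
  L black
  U gray
    N gray
      Q gray
        M gray
          M→K: K is gray → back edge
Back edge closes the cycle K → U → N → Q → M → K; its vertices are {K, M, N, Q, U}.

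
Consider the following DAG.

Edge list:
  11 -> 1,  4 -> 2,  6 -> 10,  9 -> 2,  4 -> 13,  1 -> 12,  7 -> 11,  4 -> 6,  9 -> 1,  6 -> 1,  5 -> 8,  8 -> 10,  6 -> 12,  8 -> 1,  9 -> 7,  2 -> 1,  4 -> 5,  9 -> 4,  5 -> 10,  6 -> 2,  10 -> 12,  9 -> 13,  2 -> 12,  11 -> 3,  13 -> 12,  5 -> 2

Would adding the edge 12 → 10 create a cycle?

Yes

Adding 12→10 creates a cycle iff 10 can already reach 12.
Path from 10: 10 → 12.
So 10 → … → 12 → 10 is a cycle.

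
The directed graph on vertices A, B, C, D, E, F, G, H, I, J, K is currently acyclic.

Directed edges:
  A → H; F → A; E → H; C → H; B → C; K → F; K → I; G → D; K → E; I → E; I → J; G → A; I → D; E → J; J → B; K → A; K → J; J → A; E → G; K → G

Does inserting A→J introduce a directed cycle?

Adding A→J creates a cycle iff J can already reach A.
Path from J: J → A.
So J → … → A → J is a cycle.

Yes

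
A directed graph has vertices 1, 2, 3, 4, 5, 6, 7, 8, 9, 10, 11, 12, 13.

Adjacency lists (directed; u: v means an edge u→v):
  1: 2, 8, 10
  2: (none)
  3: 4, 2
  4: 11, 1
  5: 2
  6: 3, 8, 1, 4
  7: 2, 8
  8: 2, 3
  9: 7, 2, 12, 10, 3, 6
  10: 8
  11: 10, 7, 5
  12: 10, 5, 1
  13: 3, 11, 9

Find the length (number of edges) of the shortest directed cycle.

For each vertex v, BFS finds the shortest path from v back to v.
The shortest such closed walk is 3 → 4 → 1 → 8 → 3, length 4.

4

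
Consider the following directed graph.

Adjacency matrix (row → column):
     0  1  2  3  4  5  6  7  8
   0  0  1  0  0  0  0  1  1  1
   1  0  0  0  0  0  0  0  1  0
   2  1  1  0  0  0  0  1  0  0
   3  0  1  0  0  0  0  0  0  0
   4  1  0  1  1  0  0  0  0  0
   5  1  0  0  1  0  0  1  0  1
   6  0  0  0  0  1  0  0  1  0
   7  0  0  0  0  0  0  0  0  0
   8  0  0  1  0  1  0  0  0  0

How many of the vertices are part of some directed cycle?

5

A vertex is on a directed cycle iff it belongs to a strongly connected component of size ≥ 2 (or has a self-loop).
The vertices on cycles are {0, 2, 4, 6, 8} — 5 in total.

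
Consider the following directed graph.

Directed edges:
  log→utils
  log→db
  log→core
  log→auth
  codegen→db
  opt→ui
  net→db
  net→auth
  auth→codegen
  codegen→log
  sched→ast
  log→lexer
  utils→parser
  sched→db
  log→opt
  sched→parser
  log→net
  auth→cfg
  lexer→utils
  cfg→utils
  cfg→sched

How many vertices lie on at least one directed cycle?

4

A vertex is on a directed cycle iff it belongs to a strongly connected component of size ≥ 2 (or has a self-loop).
The vertices on cycles are {log, net, auth, codegen} — 4 in total.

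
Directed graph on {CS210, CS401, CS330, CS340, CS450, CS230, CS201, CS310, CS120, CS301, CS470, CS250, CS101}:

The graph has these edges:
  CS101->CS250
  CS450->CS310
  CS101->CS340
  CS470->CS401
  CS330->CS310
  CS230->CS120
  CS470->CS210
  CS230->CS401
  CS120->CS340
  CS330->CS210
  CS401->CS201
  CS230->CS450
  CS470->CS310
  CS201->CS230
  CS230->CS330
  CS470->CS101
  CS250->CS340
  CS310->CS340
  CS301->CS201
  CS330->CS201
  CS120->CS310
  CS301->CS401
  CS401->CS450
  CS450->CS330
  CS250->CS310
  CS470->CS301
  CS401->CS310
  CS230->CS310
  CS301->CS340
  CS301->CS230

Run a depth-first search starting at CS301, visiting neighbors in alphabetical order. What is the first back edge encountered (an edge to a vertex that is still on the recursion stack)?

DFS from CS301 (visiting neighbors in alphabetical order); mark gray on enter, black on exit:
CS301 gray
  CS201 gray
    CS230 gray
      CS120 gray
        CS310 gray
          CS340 gray
          CS340 black
        CS310 black
        CS120→CS340: CS340 black — skip
      CS120 black
      CS230→CS310: CS310 black — skip
      CS330 gray
        CS330→CS201: CS201 is gray → back edge
First back edge: CS330 → CS201.

CS330→CS201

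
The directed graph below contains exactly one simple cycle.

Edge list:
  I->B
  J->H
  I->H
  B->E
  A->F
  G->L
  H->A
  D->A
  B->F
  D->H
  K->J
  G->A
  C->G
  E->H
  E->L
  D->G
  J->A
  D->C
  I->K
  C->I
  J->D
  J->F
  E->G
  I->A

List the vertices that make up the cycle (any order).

DFS with gray/black marking from I:
I gray
  B gray
    F gray
    F black
    E gray
      G gray
        A gray
          A→F: F black — skip
        A black
        L gray
        L black
      G black
      H gray
        H→A: A black — skip
      H black
      E→L: L black — skip
    E black
  B black
  I→A: A black — skip
  I→H: H black — skip
  K gray
    J gray
      D gray
        D→A: A black — skip
        D→G: G black — skip
        C gray
          C→I: I is gray → back edge
Back edge closes the cycle I → K → J → D → C → I; its vertices are {C, D, I, J, K}.

C, D, I, J, K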